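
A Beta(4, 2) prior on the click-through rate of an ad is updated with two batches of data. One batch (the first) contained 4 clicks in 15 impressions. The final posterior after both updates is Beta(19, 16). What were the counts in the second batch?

11 clicks and 3 non-clicks

Sequential conjugate updates are equivalent to a single update on the pooled data, so total successes = posterior α − prior α and total failures = posterior β − prior β.
Total across both batches: 19−4=15 clicks, 16−2=14 non-clicks.
Subtract the first batch: 15−4=11 clicks and 14−11=3 non-clicks.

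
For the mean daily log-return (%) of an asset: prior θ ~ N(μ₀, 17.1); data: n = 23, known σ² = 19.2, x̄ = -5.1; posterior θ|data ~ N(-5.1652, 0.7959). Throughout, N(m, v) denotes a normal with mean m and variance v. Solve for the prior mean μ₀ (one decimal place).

The posterior mean is a precision-weighted average: μ_n = (τ₀μ₀ + τ_data·x̄)/(τ₀+τ_data), with τ₀=1/σ₀² and τ_data=n/σ².
Here τ₀ = 1/17.1 = 0.058480 and τ_data = 23/19.2 = 1.197917, so τ_n = 1.256397.
Rearranging for μ₀: μ₀ = (μ_n·τ_n − τ_data·x̄)/τ₀ = (-5.1652·1.256397 − 1.197917·-5.1) / 0.058480 = -0.380165/0.058480 ≈ -6.5.

μ₀ = -6.5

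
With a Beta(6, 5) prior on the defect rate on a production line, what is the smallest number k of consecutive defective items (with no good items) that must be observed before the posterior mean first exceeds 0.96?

k = 115

After k defective items and 0 good items the posterior is Beta(6+k, 5), with mean (6+k)/(6+5+k).
Set (6+k)/(11+k) > 0.96 and solve: k > (0.96·11 − 6)/(1 − 0.96) = 114.000.
The smallest integer exceeding 114.000 is 115, and checking k=115: (121)/(126) = 0.9603 > 0.96.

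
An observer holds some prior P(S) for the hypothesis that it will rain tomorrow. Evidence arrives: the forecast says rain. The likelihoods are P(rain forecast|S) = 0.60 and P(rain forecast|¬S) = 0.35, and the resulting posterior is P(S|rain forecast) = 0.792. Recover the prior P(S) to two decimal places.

Bayes' rule in odds form gives O(S|E) = O(S)·[P(E|S)/P(E|¬S)], hence O(S) = O(S|E)/LR.
Posterior odds = 0.792/(1−0.792) = 3.8077. LR = 0.60/0.35 = 1.7143.
Prior odds = 3.8077/1.7143 = 2.2211, so P(S) = 2.2211/(1+2.2211) ≈ 0.69.

P(S) = 0.69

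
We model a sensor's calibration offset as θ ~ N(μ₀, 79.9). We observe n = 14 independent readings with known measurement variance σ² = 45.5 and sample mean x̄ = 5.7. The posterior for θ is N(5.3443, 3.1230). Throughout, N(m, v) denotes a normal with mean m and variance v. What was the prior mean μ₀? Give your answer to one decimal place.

μ₀ = -3.4

The posterior mean is a precision-weighted average: μ_n = (τ₀μ₀ + τ_data·x̄)/(τ₀+τ_data), with τ₀=1/σ₀² and τ_data=n/σ².
Here τ₀ = 1/79.9 = 0.012516 and τ_data = 14/45.5 = 0.307692, so τ_n = 0.320208.
Rearranging for μ₀: μ₀ = (μ_n·τ_n − τ_data·x̄)/τ₀ = (5.3443·0.320208 − 0.307692·5.7) / 0.012516 = -0.042557/0.012516 ≈ -3.4.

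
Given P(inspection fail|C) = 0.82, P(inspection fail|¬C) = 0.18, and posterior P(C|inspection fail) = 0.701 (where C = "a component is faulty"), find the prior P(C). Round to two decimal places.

P(C) = 0.34

Bayes' rule in odds form gives O(C|E) = O(C)·[P(E|C)/P(E|¬C)], hence O(C) = O(C|E)/LR.
Posterior odds = 0.701/(1−0.701) = 2.3445. LR = 0.82/0.18 = 4.5556.
Prior odds = 2.3445/4.5556 = 0.5146, so P(C) = 0.5146/(1+0.5146) ≈ 0.34.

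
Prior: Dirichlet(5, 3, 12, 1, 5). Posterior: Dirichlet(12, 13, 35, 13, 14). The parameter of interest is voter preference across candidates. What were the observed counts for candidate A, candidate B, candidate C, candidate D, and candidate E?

For a Dirichlet(α) prior with multinomial counts c, the posterior is Dirichlet(α + c) componentwise.
Counts are posterior − prior componentwise: 12−5=7, 13−3=10, 35−12=23, 13−1=12, 14−5=9.

counts (7, 10, 23, 12, 9)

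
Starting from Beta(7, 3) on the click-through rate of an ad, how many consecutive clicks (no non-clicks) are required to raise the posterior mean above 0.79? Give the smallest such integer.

After k clicks and 0 non-clicks the posterior is Beta(7+k, 3), with mean (7+k)/(7+3+k).
Set (7+k)/(10+k) > 0.79 and solve: k > (0.79·10 − 7)/(1 − 0.79) = 4.286.
The smallest integer exceeding 4.286 is 5, and checking k=5: (12)/(15) = 0.8000 > 0.79.

k = 5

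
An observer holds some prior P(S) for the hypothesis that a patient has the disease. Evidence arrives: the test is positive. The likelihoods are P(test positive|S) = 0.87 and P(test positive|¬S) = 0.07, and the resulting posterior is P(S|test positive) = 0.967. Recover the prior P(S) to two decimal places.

In odds form, posterior odds = prior odds × likelihood ratio, so prior odds = posterior odds ÷ LR.
Posterior odds = 0.967/(1−0.967) = 29.3030. LR = 0.87/0.07 = 12.4286.
Prior odds = 29.3030/12.4286 = 2.3577, so P(S) = 2.3577/(1+2.3577) ≈ 0.70.

P(S) = 0.70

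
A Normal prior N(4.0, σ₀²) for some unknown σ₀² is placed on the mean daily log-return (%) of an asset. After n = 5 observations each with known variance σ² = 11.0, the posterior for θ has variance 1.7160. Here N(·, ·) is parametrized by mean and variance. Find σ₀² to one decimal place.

σ₀² = 7.8

Posterior precision equals prior precision plus data precision: 1/σ_n² = 1/σ₀² + n/σ².
So 1/σ₀² = 1/1.7160 − 5/11.0 = 0.582751 − 0.454545 = 0.128206.
Hence σ₀² = 1/0.128206 ≈ 7.8.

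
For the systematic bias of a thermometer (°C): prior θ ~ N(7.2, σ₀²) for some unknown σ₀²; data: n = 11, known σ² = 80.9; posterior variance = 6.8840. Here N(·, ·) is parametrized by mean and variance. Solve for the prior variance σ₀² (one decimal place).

σ₀² = 107.6

For the Normal–Normal model with known σ², precisions add: τ_n = τ₀ + n/σ².
So 1/σ₀² = 1/6.8840 − 11/80.9 = 0.145264 − 0.135970 = 0.009294.
Hence σ₀² = 1/0.009294 ≈ 107.6.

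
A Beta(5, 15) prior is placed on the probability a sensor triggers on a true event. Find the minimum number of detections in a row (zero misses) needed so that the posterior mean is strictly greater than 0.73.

After k detections and 0 misses the posterior is Beta(5+k, 15), with mean (5+k)/(5+15+k).
Set (5+k)/(20+k) > 0.73 and solve: k > (0.73·20 − 5)/(1 − 0.73) = 35.556.
The smallest integer exceeding 35.556 is 36, and checking k=36: (41)/(56) = 0.7321 > 0.73.

k = 36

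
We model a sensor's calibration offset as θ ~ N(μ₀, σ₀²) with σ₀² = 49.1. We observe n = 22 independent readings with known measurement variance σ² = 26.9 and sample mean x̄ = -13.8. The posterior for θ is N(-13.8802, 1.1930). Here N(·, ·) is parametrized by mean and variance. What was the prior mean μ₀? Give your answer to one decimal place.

μ₀ = -17.1

The posterior mean is a precision-weighted average: μ_n = (τ₀μ₀ + τ_data·x̄)/(τ₀+τ_data), with τ₀=1/σ₀² and τ_data=n/σ².
Here τ₀ = 1/49.1 = 0.020367 and τ_data = 22/26.9 = 0.817844, so τ_n = 0.838211.
Rearranging for μ₀: μ₀ = (μ_n·τ_n − τ_data·x̄)/τ₀ = (-13.8802·0.838211 − 0.817844·-13.8) / 0.020367 = -0.348289/0.020367 ≈ -17.1.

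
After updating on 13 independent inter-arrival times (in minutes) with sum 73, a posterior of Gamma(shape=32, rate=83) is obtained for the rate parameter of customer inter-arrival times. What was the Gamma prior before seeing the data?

Gamma(shape=19, rate=10)

For an exponential likelihood with a Gamma(α, β) prior on the rate, n observations with total T give posterior Gamma(α+n, β+T).
So α = 32 − 13 = 19 and β = 83 − 73 = 10.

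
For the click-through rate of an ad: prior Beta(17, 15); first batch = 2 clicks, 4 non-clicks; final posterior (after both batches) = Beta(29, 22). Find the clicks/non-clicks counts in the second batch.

Sequential conjugate updates are equivalent to a single update on the pooled data, so total successes = posterior α − prior α and total failures = posterior β − prior β.
Total across both batches: 29−17=12 clicks, 22−15=7 non-clicks.
Subtract the first batch: 12−2=10 clicks and 7−4=3 non-clicks.

10 clicks and 3 non-clicks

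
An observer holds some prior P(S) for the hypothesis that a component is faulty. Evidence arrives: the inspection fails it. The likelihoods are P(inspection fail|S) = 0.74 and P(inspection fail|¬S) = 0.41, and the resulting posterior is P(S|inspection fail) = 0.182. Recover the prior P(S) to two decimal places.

P(S) = 0.11

Bayes' rule in odds form gives O(S|E) = O(S)·[P(E|S)/P(E|¬S)], hence O(S) = O(S|E)/LR.
Posterior odds = 0.182/(1−0.182) = 0.2225. LR = 0.74/0.41 = 1.8049.
Prior odds = 0.2225/1.8049 = 0.1233, so P(S) = 0.1233/(1+0.1233) ≈ 0.11.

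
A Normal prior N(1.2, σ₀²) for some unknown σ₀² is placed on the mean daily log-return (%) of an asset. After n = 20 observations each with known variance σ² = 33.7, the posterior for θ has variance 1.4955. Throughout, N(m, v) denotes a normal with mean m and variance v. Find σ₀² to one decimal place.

σ₀² = 13.3

For the Normal–Normal model with known σ², precisions add: τ_n = τ₀ + n/σ².
So 1/σ₀² = 1/1.4955 − 20/33.7 = 0.668673 − 0.593472 = 0.075201.
Hence σ₀² = 1/0.075201 ≈ 13.3.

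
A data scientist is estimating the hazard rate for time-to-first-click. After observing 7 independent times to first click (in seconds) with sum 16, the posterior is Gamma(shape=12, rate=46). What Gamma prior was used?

Gamma–exponential conjugacy: posterior shape = α + n, posterior rate = β + Σtᵢ.
So α = 12 − 7 = 5 and β = 46 − 16 = 30.

Gamma(shape=5, rate=30)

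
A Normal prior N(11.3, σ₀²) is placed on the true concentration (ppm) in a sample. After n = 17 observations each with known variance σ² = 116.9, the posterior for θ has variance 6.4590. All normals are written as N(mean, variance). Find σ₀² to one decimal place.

σ₀² = 106.4

Posterior precision equals prior precision plus data precision: 1/σ_n² = 1/σ₀² + n/σ².
So 1/σ₀² = 1/6.4590 − 17/116.9 = 0.154823 − 0.145423 = 0.009400.
Hence σ₀² = 1/0.009400 ≈ 106.4.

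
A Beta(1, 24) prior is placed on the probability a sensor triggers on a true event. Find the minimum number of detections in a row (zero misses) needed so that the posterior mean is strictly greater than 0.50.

k = 24

After k detections and 0 misses the posterior is Beta(1+k, 24), with mean (1+k)/(1+24+k).
Set (1+k)/(25+k) > 0.50 and solve: k > (0.50·25 − 1)/(1 − 0.50) = 23.000.
The smallest integer exceeding 23.000 is 24.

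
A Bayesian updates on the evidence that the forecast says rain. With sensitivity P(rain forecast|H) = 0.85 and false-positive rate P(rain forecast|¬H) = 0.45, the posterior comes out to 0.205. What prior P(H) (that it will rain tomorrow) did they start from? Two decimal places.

Bayes' rule in odds form gives O(H|E) = O(H)·[P(E|H)/P(E|¬H)], hence O(H) = O(H|E)/LR.
Posterior odds = 0.205/(1−0.205) = 0.2579. LR = 0.85/0.45 = 1.8889.
Prior odds = 0.2579/1.8889 = 0.1365, so P(H) = 0.1365/(1+0.1365) ≈ 0.12.

P(H) = 0.12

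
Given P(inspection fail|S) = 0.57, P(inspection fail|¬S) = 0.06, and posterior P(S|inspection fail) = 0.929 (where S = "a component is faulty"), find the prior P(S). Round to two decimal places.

P(S) = 0.58

In odds form, posterior odds = prior odds × likelihood ratio, so prior odds = posterior odds ÷ LR.
Posterior odds = 0.929/(1−0.929) = 13.0845. LR = 0.57/0.06 = 9.5000.
Prior odds = 13.0845/9.5000 = 1.3773, so P(S) = 1.3773/(1+1.3773) ≈ 0.58.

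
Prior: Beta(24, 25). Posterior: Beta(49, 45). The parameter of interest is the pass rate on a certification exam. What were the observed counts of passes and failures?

Beta is conjugate to the binomial likelihood: posterior = Beta(a+s, b+f).
Match parameters: s=49−24=25, f=45−25=20.

25 passes and 20 failures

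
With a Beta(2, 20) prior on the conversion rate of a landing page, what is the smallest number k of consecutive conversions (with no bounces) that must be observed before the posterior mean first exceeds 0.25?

After k conversions and 0 bounces the posterior is Beta(2+k, 20), with mean (2+k)/(2+20+k).
Set (2+k)/(22+k) > 0.25 and solve: k > (0.25·22 − 2)/(1 − 0.25) = 4.667.
The smallest integer exceeding 4.667 is 5, and checking k=5: (7)/(27) = 0.2593 > 0.25.

k = 5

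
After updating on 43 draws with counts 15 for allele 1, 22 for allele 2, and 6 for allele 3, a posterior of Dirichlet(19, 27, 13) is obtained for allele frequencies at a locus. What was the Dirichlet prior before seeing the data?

Dirichlet(4, 5, 7)

For a Dirichlet(α) prior with multinomial counts c, the posterior is Dirichlet(α + c) componentwise.
Subtract each count from the matching posterior parameter: 19−15=4, 27−22=5, 13−6=7.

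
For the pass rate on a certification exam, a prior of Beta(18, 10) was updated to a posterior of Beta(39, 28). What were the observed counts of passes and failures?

Beta is conjugate to the binomial likelihood: posterior = Beta(a+s, b+f).
So s = 39 − 18 = 21 and f = 28 − 10 = 18.

21 passes and 18 failures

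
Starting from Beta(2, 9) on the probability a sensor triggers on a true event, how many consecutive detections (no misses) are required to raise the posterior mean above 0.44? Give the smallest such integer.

After k detections and 0 misses the posterior is Beta(2+k, 9), with mean (2+k)/(2+9+k).
Set (2+k)/(11+k) > 0.44 and solve: k > (0.44·11 − 2)/(1 − 0.44) = 5.071.
The smallest integer exceeding 5.071 is 6, and checking k=6: (8)/(17) = 0.4706 > 0.44.

k = 6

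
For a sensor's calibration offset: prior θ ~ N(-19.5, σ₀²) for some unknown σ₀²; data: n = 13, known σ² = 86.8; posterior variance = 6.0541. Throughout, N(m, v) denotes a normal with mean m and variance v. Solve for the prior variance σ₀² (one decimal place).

For the Normal–Normal model with known σ², precisions add: τ_n = τ₀ + n/σ².
So 1/σ₀² = 1/6.0541 − 13/86.8 = 0.165177 − 0.149770 = 0.015407.
Hence σ₀² = 1/0.015407 ≈ 64.9.

σ₀² = 64.9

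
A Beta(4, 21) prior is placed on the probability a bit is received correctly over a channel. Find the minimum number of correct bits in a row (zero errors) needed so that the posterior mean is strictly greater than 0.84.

k = 107

After k correct bits and 0 errors the posterior is Beta(4+k, 21), with mean (4+k)/(4+21+k).
Set (4+k)/(25+k) > 0.84 and solve: k > (0.84·25 − 4)/(1 − 0.84) = 106.250.
The smallest integer exceeding 106.250 is 107.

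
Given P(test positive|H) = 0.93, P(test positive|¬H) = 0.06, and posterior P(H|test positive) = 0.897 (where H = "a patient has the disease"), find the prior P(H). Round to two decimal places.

P(H) = 0.36

In odds form, posterior odds = prior odds × likelihood ratio, so prior odds = posterior odds ÷ LR.
Posterior odds = 0.897/(1−0.897) = 8.7087. LR = 0.93/0.06 = 15.5000.
Prior odds = 8.7087/15.5000 = 0.5619, so P(H) = 0.5619/(1+0.5619) ≈ 0.36.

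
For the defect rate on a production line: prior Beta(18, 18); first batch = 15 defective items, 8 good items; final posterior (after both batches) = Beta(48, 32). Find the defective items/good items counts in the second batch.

15 defective items and 6 good items

Because Beta–binomial updating is additive in the counts, the combined data contributed (α_post−α_prior, β_post−β_prior) successes and failures.
Total across both batches: 48−18=30 defective items, 32−18=14 good items.
Subtract the first batch: 30−15=15 defective items and 14−8=6 good items.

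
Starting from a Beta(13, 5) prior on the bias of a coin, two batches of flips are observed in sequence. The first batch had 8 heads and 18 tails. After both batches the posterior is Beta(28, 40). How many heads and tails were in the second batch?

7 heads and 17 tails

Sequential conjugate updates are equivalent to a single update on the pooled data, so total successes = posterior α − prior α and total failures = posterior β − prior β.
Total across both batches: 28−13=15 heads, 40−5=35 tails.
Subtract the first batch: 15−8=7 heads and 35−18=17 tails.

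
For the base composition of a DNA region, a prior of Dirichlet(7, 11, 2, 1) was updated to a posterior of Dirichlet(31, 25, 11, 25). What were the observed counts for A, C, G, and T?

For a Dirichlet(α) prior with multinomial counts c, the posterior is Dirichlet(α + c) componentwise.
Counts are posterior − prior componentwise: 31−7=24, 25−11=14, 11−2=9, 25−1=24.

counts (24, 14, 9, 24)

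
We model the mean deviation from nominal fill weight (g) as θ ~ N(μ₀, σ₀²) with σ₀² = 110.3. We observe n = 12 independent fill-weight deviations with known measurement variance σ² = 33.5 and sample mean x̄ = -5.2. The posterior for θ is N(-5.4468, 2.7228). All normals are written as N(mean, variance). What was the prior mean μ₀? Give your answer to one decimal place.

The posterior mean is a precision-weighted average: μ_n = (τ₀μ₀ + τ_data·x̄)/(τ₀+τ_data), with τ₀=1/σ₀² and τ_data=n/σ².
Here τ₀ = 1/110.3 = 0.009066 and τ_data = 12/33.5 = 0.358209, so τ_n = 0.367275.
Rearranging for μ₀: μ₀ = (μ_n·τ_n − τ_data·x̄)/τ₀ = (-5.4468·0.367275 − 0.358209·-5.2) / 0.009066 = -0.137787/0.009066 ≈ -15.2.

μ₀ = -15.2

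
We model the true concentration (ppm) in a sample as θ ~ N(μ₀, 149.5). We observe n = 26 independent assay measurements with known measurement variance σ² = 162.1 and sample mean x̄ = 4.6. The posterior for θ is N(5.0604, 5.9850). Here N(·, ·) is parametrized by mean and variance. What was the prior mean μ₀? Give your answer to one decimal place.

μ₀ = 16.1

With known observation variance, the Normal–Normal posterior has precision τ_n = τ₀ + n/σ² and mean μ_n = (τ₀μ₀ + (n/σ²)x̄)/τ_n.
Here τ₀ = 1/149.5 = 0.006689 and τ_data = 26/162.1 = 0.160395, so τ_n = 0.167084.
Rearranging for μ₀: μ₀ = (μ_n·τ_n − τ_data·x̄)/τ₀ = (5.0604·0.167084 − 0.160395·4.6) / 0.006689 = 0.107695/0.006689 ≈ 16.1.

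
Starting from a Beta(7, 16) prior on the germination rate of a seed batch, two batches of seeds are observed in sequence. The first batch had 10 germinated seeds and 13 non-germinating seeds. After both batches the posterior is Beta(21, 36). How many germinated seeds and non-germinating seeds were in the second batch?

Sequential conjugate updates are equivalent to a single update on the pooled data, so total successes = posterior α − prior α and total failures = posterior β − prior β.
Total across both batches: 21−7=14 germinated seeds, 36−16=20 non-germinating seeds.
Subtract the first batch: 14−10=4 germinated seeds and 20−13=7 non-germinating seeds.

4 germinated seeds and 7 non-germinating seeds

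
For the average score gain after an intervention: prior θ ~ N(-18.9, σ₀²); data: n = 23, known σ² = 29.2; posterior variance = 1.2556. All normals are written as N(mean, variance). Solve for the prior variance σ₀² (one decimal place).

σ₀² = 114.1

For the Normal–Normal model with known σ², precisions add: τ_n = τ₀ + n/σ².
So 1/σ₀² = 1/1.2556 − 23/29.2 = 0.796432 − 0.787671 = 0.008761.
Hence σ₀² = 1/0.008761 ≈ 114.1.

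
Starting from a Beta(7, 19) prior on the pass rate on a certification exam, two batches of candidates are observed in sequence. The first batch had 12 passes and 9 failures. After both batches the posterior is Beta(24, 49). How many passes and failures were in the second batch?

Sequential conjugate updates are equivalent to a single update on the pooled data, so total successes = posterior α − prior α and total failures = posterior β − prior β.
Total across both batches: 24−7=17 passes, 49−19=30 failures.
Subtract the first batch: 17−12=5 passes and 30−9=21 failures.

5 passes and 21 failures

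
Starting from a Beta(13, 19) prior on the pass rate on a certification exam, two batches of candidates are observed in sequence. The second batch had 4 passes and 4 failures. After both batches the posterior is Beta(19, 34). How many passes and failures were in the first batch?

2 passes and 11 failures

Because Beta–binomial updating is additive in the counts, the combined data contributed (α_post−α_prior, β_post−β_prior) successes and failures.
Total across both batches: 19−13=6 passes, 34−19=15 failures.
Subtract the second batch: 6−4=2 passes and 15−4=11 failures.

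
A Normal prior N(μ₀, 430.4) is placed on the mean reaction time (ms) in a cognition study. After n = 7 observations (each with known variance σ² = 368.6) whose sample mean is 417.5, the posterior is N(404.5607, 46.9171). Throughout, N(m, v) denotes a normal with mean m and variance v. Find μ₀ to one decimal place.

With known observation variance, the Normal–Normal posterior has precision τ_n = τ₀ + n/σ² and mean μ_n = (τ₀μ₀ + (n/σ²)x̄)/τ_n.
Here τ₀ = 1/430.4 = 0.002323 and τ_data = 7/368.6 = 0.018991, so τ_n = 0.021314.
Rearranging for μ₀: μ₀ = (μ_n·τ_n − τ_data·x̄)/τ₀ = (404.5607·0.021314 − 0.018991·417.5) / 0.002323 = 0.694064/0.002323 ≈ 298.8.

μ₀ = 298.8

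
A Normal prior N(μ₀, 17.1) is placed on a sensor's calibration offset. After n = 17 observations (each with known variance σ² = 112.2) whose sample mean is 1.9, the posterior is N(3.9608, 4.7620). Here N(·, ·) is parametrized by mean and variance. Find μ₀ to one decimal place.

μ₀ = 9.3

The posterior mean is a precision-weighted average: μ_n = (τ₀μ₀ + τ_data·x̄)/(τ₀+τ_data), with τ₀=1/σ₀² and τ_data=n/σ².
Here τ₀ = 1/17.1 = 0.058480 and τ_data = 17/112.2 = 0.151515, so τ_n = 0.209995.
Rearranging for μ₀: μ₀ = (μ_n·τ_n − τ_data·x̄)/τ₀ = (3.9608·0.209995 − 0.151515·1.9) / 0.058480 = 0.543870/0.058480 ≈ 9.3.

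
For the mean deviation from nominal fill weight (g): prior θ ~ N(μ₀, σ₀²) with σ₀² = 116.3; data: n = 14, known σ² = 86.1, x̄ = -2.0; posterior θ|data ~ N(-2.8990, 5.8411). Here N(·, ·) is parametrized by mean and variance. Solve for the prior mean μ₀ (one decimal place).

The posterior mean is a precision-weighted average: μ_n = (τ₀μ₀ + τ_data·x̄)/(τ₀+τ_data), with τ₀=1/σ₀² and τ_data=n/σ².
Here τ₀ = 1/116.3 = 0.008598 and τ_data = 14/86.1 = 0.162602, so τ_n = 0.171200.
Rearranging for μ₀: μ₀ = (μ_n·τ_n − τ_data·x̄)/τ₀ = (-2.8990·0.171200 − 0.162602·-2.0) / 0.008598 = -0.171105/0.008598 ≈ -19.9.

μ₀ = -19.9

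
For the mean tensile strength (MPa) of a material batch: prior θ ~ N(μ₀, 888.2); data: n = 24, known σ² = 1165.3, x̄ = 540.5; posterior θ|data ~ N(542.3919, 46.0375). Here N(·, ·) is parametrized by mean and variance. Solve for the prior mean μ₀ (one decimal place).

With known observation variance, the Normal–Normal posterior has precision τ_n = τ₀ + n/σ² and mean μ_n = (τ₀μ₀ + (n/σ²)x̄)/τ_n.
Here τ₀ = 1/888.2 = 0.001126 and τ_data = 24/1165.3 = 0.020596, so τ_n = 0.021722.
Rearranging for μ₀: μ₀ = (μ_n·τ_n − τ_data·x̄)/τ₀ = (542.3919·0.021722 − 0.020596·540.5) / 0.001126 = 0.649699/0.001126 ≈ 577.0.

μ₀ = 577.0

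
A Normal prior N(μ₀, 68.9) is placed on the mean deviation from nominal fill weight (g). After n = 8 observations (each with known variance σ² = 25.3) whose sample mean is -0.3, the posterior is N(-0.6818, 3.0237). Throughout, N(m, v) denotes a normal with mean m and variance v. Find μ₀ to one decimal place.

μ₀ = -9.0

The posterior mean is a precision-weighted average: μ_n = (τ₀μ₀ + τ_data·x̄)/(τ₀+τ_data), with τ₀=1/σ₀² and τ_data=n/σ².
Here τ₀ = 1/68.9 = 0.014514 and τ_data = 8/25.3 = 0.316206, so τ_n = 0.330720.
Rearranging for μ₀: μ₀ = (μ_n·τ_n − τ_data·x̄)/τ₀ = (-0.6818·0.330720 − 0.316206·-0.3) / 0.014514 = -0.130623/0.014514 ≈ -9.0.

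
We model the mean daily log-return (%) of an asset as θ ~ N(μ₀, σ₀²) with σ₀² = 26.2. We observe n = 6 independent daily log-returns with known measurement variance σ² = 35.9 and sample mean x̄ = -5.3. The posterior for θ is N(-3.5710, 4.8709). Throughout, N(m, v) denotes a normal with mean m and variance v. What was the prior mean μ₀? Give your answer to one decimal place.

μ₀ = 4.0

With known observation variance, the Normal–Normal posterior has precision τ_n = τ₀ + n/σ² and mean μ_n = (τ₀μ₀ + (n/σ²)x̄)/τ_n.
Here τ₀ = 1/26.2 = 0.038168 and τ_data = 6/35.9 = 0.167131, so τ_n = 0.205299.
Rearranging for μ₀: μ₀ = (μ_n·τ_n − τ_data·x̄)/τ₀ = (-3.5710·0.205299 − 0.167131·-5.3) / 0.038168 = 0.152672/0.038168 ≈ 4.0.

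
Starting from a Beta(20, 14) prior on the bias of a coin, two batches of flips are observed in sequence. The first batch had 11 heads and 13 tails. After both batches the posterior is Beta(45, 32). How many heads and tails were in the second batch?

Sequential conjugate updates are equivalent to a single update on the pooled data, so total successes = posterior α − prior α and total failures = posterior β − prior β.
Total across both batches: 45−20=25 heads, 32−14=18 tails.
Subtract the first batch: 25−11=14 heads and 18−13=5 tails.

14 heads and 5 tails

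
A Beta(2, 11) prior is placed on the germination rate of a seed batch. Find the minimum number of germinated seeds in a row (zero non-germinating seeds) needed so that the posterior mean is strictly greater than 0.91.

After k germinated seeds and 0 non-germinating seeds the posterior is Beta(2+k, 11), with mean (2+k)/(2+11+k).
Set (2+k)/(13+k) > 0.91 and solve: k > (0.91·13 − 2)/(1 − 0.91) = 109.222.
The smallest integer exceeding 109.222 is 110.

k = 110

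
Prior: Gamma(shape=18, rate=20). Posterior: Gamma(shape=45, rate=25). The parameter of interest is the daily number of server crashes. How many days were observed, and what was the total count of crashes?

n = 5 days with total 27 crashes

Gamma–Poisson conjugacy: posterior shape = α + Σxᵢ, posterior rate = β + n.
Matching: Σxᵢ = 45 − 18 = 27 and n = 25 − 20 = 5.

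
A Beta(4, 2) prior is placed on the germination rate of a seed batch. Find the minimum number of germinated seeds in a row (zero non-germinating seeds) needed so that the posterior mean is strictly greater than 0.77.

After k germinated seeds and 0 non-germinating seeds the posterior is Beta(4+k, 2), with mean (4+k)/(4+2+k).
Set (4+k)/(6+k) > 0.77 and solve: k > (0.77·6 − 4)/(1 − 0.77) = 2.696.
The smallest integer exceeding 2.696 is 3, and checking k=3: (7)/(9) = 0.7778 > 0.77.

k = 3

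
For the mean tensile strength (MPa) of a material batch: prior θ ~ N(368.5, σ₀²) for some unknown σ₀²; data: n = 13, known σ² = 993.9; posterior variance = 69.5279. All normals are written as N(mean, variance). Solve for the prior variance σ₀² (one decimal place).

σ₀² = 767.5

For the Normal–Normal model with known σ², precisions add: τ_n = τ₀ + n/σ².
So 1/σ₀² = 1/69.5279 − 13/993.9 = 0.014383 − 0.013080 = 0.001303.
Hence σ₀² = 1/0.001303 ≈ 767.5.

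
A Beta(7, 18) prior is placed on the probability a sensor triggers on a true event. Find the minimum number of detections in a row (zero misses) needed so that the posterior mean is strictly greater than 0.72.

k = 40

After k detections and 0 misses the posterior is Beta(7+k, 18), with mean (7+k)/(7+18+k).
Set (7+k)/(25+k) > 0.72 and solve: k > (0.72·25 − 7)/(1 − 0.72) = 39.286.
The smallest integer exceeding 39.286 is 40.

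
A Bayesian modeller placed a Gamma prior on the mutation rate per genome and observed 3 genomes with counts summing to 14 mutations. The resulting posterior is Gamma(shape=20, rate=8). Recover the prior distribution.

Gamma–Poisson conjugacy: posterior shape = α + Σxᵢ, posterior rate = β + n.
So α = 20 − 14 = 6 and β = 8 − 3 = 5.

Gamma(shape=6, rate=5)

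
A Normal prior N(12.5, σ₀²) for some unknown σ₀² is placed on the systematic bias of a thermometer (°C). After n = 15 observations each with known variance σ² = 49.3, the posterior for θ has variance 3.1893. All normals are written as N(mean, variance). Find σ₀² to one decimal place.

For the Normal–Normal model with known σ², precisions add: τ_n = τ₀ + n/σ².
So 1/σ₀² = 1/3.1893 − 15/49.3 = 0.313548 − 0.304260 = 0.009288.
Hence σ₀² = 1/0.009288 ≈ 107.7.

σ₀² = 107.7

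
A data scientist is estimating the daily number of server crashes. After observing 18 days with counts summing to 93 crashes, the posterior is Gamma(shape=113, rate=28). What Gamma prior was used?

A Gamma(α, β) prior (rate parametrization) on a Poisson rate with n observations summing to S gives posterior Gamma(α+S, β+n).
So α = 113 − 93 = 20 and β = 28 − 18 = 10.

Gamma(shape=20, rate=10)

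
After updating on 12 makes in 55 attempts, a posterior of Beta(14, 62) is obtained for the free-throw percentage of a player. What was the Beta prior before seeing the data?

Beta is conjugate to the binomial likelihood: posterior = Beta(a+s, b+f).
Subtract the data counts: 14−12=2, 62−43=19.

Beta(2, 19)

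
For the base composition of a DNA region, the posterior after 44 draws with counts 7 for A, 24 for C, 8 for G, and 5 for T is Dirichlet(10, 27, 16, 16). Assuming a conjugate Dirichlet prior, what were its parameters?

Dirichlet(3, 3, 8, 11)

For a Dirichlet(α) prior with multinomial counts c, the posterior is Dirichlet(α + c) componentwise.
Subtract each count from the matching posterior parameter: 10−7=3, 27−24=3, 16−8=8, 16−5=11.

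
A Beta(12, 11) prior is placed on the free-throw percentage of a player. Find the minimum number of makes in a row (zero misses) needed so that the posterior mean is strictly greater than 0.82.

k = 39

After k makes and 0 misses the posterior is Beta(12+k, 11), with mean (12+k)/(12+11+k).
Set (12+k)/(23+k) > 0.82 and solve: k > (0.82·23 − 12)/(1 − 0.82) = 38.111.
The smallest integer exceeding 38.111 is 39, and checking k=39: (51)/(62) = 0.8226 > 0.82.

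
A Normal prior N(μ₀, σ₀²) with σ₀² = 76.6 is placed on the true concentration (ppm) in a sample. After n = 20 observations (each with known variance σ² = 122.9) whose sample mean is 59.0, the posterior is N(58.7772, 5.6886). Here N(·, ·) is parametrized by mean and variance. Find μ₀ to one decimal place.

With known observation variance, the Normal–Normal posterior has precision τ_n = τ₀ + n/σ² and mean μ_n = (τ₀μ₀ + (n/σ²)x̄)/τ_n.
Here τ₀ = 1/76.6 = 0.013055 and τ_data = 20/122.9 = 0.162734, so τ_n = 0.175789.
Rearranging for μ₀: μ₀ = (μ_n·τ_n − τ_data·x̄)/τ₀ = (58.7772·0.175789 − 0.162734·59.0) / 0.013055 = 0.731079/0.013055 ≈ 56.0.

μ₀ = 56.0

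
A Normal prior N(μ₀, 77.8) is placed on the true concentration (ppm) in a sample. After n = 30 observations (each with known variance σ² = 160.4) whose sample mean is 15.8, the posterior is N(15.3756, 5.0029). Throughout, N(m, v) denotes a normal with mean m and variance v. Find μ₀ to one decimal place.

μ₀ = 9.2

With known observation variance, the Normal–Normal posterior has precision τ_n = τ₀ + n/σ² and mean μ_n = (τ₀μ₀ + (n/σ²)x̄)/τ_n.
Here τ₀ = 1/77.8 = 0.012853 and τ_data = 30/160.4 = 0.187032, so τ_n = 0.199885.
Rearranging for μ₀: μ₀ = (μ_n·τ_n − τ_data·x̄)/τ₀ = (15.3756·0.199885 − 0.187032·15.8) / 0.012853 = 0.118246/0.012853 ≈ 9.2.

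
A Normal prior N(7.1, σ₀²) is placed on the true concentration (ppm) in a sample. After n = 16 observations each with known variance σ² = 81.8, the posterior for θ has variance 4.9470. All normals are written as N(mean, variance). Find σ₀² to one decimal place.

For the Normal–Normal model with known σ², precisions add: τ_n = τ₀ + n/σ².
So 1/σ₀² = 1/4.9470 − 16/81.8 = 0.202143 − 0.195599 = 0.006544.
Hence σ₀² = 1/0.006544 ≈ 152.8.

σ₀² = 152.8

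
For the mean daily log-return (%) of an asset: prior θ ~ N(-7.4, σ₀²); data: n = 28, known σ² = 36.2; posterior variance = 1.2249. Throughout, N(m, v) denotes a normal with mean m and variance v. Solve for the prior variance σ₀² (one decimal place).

σ₀² = 23.3

For the Normal–Normal model with known σ², precisions add: τ_n = τ₀ + n/σ².
So 1/σ₀² = 1/1.2249 − 28/36.2 = 0.816393 − 0.773481 = 0.042912.
Hence σ₀² = 1/0.042912 ≈ 23.3.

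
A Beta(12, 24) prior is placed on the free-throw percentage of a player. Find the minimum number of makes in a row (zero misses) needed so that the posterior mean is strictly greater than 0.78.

k = 74

After k makes and 0 misses the posterior is Beta(12+k, 24), with mean (12+k)/(12+24+k).
Set (12+k)/(36+k) > 0.78 and solve: k > (0.78·36 − 12)/(1 − 0.78) = 73.091.
The smallest integer exceeding 73.091 is 74, and checking k=74: (86)/(110) = 0.7818 > 0.78.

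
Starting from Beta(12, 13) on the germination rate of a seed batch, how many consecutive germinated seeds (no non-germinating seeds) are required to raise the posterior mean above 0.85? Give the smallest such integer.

After k germinated seeds and 0 non-germinating seeds the posterior is Beta(12+k, 13), with mean (12+k)/(12+13+k).
Set (12+k)/(25+k) > 0.85 and solve: k > (0.85·25 − 12)/(1 − 0.85) = 61.667.
The smallest integer exceeding 61.667 is 62.

k = 62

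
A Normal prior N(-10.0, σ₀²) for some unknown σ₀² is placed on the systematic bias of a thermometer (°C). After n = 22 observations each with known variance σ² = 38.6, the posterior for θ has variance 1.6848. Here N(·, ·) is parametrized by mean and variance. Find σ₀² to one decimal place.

For the Normal–Normal model with known σ², precisions add: τ_n = τ₀ + n/σ².
So 1/σ₀² = 1/1.6848 − 22/38.6 = 0.593542 − 0.569948 = 0.023594.
Hence σ₀² = 1/0.023594 ≈ 42.4.

σ₀² = 42.4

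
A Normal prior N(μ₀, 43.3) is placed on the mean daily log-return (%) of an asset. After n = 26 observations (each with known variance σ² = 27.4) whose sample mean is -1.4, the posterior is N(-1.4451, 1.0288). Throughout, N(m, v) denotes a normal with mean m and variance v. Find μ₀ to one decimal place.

With known observation variance, the Normal–Normal posterior has precision τ_n = τ₀ + n/σ² and mean μ_n = (τ₀μ₀ + (n/σ²)x̄)/τ_n.
Here τ₀ = 1/43.3 = 0.023095 and τ_data = 26/27.4 = 0.948905, so τ_n = 0.972000.
Rearranging for μ₀: μ₀ = (μ_n·τ_n − τ_data·x̄)/τ₀ = (-1.4451·0.972000 − 0.948905·-1.4) / 0.023095 = -0.076170/0.023095 ≈ -3.3.

μ₀ = -3.3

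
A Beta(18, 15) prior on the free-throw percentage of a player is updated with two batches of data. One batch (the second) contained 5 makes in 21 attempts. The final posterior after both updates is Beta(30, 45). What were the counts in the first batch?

7 makes and 14 misses

Because Beta–binomial updating is additive in the counts, the combined data contributed (α_post−α_prior, β_post−β_prior) successes and failures.
Total across both batches: 30−18=12 makes, 45−15=30 misses.
Subtract the second batch: 12−5=7 makes and 30−16=14 misses.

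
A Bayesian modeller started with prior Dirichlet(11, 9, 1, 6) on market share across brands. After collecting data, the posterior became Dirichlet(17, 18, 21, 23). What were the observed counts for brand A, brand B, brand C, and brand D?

For a Dirichlet(α) prior with multinomial counts c, the posterior is Dirichlet(α + c) componentwise.
Counts are posterior − prior componentwise: 17−11=6, 18−9=9, 21−1=20, 23−6=17.

counts (6, 9, 20, 17)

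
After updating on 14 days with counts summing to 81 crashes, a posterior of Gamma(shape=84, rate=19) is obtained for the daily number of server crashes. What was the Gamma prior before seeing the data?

A Gamma(α, β) prior (rate parametrization) on a Poisson rate with n observations summing to S gives posterior Gamma(α+S, β+n).
So α = 84 − 81 = 3 and β = 19 − 14 = 5.

Gamma(shape=3, rate=5)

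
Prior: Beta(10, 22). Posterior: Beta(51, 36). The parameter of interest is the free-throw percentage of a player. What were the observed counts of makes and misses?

41 makes and 14 misses

Beta is conjugate to the binomial likelihood: posterior = Beta(a+s, b+f).
So s = 51 − 10 = 41 and f = 36 − 22 = 14.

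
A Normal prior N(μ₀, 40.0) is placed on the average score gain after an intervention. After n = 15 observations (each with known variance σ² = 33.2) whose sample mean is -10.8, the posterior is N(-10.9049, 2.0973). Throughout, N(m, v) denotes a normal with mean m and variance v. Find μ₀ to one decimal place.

μ₀ = -12.8

With known observation variance, the Normal–Normal posterior has precision τ_n = τ₀ + n/σ² and mean μ_n = (τ₀μ₀ + (n/σ²)x̄)/τ_n.
Here τ₀ = 1/40.0 = 0.025000 and τ_data = 15/33.2 = 0.451807, so τ_n = 0.476807.
Rearranging for μ₀: μ₀ = (μ_n·τ_n − τ_data·x̄)/τ₀ = (-10.9049·0.476807 − 0.451807·-10.8) / 0.025000 = -0.320017/0.025000 ≈ -12.8.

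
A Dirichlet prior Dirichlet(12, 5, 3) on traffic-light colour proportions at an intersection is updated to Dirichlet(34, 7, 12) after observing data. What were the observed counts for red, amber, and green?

counts (22, 2, 9)

For a Dirichlet(α) prior with multinomial counts c, the posterior is Dirichlet(α + c) componentwise.
Counts are posterior − prior componentwise: 34−12=22, 7−5=2, 12−3=9.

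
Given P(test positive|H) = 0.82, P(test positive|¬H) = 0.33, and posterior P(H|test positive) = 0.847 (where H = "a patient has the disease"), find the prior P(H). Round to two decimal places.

In odds form, posterior odds = prior odds × likelihood ratio, so prior odds = posterior odds ÷ LR.
Posterior odds = 0.847/(1−0.847) = 5.5359. LR = 0.82/0.33 = 2.4848.
Prior odds = 5.5359/2.4848 = 2.2279, so P(H) = 2.2279/(1+2.2279) ≈ 0.69.

P(H) = 0.69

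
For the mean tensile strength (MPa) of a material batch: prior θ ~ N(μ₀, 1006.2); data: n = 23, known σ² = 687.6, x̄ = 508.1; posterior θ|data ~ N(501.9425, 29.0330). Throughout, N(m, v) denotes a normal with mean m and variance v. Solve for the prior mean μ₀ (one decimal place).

μ₀ = 294.7

With known observation variance, the Normal–Normal posterior has precision τ_n = τ₀ + n/σ² and mean μ_n = (τ₀μ₀ + (n/σ²)x̄)/τ_n.
Here τ₀ = 1/1006.2 = 0.000994 and τ_data = 23/687.6 = 0.033450, so τ_n = 0.034444.
Rearranging for μ₀: μ₀ = (μ_n·τ_n − τ_data·x̄)/τ₀ = (501.9425·0.034444 − 0.033450·508.1) / 0.000994 = 0.292962/0.000994 ≈ 294.7.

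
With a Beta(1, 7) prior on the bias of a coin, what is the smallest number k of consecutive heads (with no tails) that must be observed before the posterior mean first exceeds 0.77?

k = 23

After k heads and 0 tails the posterior is Beta(1+k, 7), with mean (1+k)/(1+7+k).
Set (1+k)/(8+k) > 0.77 and solve: k > (0.77·8 − 1)/(1 − 0.77) = 22.435.
The smallest integer exceeding 22.435 is 23.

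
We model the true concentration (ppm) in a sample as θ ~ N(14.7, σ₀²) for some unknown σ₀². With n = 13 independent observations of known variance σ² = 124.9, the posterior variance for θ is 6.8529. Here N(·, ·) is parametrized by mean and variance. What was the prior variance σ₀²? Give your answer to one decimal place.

σ₀² = 23.9

For the Normal–Normal model with known σ², precisions add: τ_n = τ₀ + n/σ².
So 1/σ₀² = 1/6.8529 − 13/124.9 = 0.145924 − 0.104083 = 0.041841.
Hence σ₀² = 1/0.041841 ≈ 23.9.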